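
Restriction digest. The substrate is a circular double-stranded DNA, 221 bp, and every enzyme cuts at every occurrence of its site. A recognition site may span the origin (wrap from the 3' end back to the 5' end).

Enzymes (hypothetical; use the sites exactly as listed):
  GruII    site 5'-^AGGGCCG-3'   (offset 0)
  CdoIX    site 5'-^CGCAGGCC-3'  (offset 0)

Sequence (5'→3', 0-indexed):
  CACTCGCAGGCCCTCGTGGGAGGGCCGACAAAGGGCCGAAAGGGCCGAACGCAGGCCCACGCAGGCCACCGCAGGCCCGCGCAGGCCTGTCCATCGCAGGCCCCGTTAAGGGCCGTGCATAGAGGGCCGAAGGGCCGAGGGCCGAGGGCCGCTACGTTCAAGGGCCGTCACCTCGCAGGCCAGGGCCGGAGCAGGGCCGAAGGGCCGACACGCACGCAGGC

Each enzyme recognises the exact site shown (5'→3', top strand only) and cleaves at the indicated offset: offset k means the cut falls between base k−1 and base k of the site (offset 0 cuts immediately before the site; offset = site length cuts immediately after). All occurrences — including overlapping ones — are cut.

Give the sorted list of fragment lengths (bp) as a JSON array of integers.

Per-enzyme occurrences:
  GruII (AGGGCCG, off=0): starts [20, 31, 40, 108, 122, 130, 137, 144, 160, 181, 192, 200] → cuts [20, 31, 40, 108, 122, 130, 137, 144, 160, 181, 192, 200]
  CdoIX (CGCAGGCC, off=0): starts [4, 49, 59, 69, 79, 94, 173, 214] → cuts [4, 49, 59, 69, 79, 94, 173, 214]

All cut coordinates (distinct, sorted): [4, 20, 31, 40, 49, 59, 69, 79, 94, 108, 122, 130, 137, 144, 160, 173, 181, 192, 200, 214]

Fragment lengths:
  4→20: 16 bp
  20→31: 11 bp
  31→40: 9 bp
  40→49: 9 bp
  49→59: 10 bp
  59→69: 10 bp
  69→79: 10 bp
  79→94: 15 bp
  94→108: 14 bp
  108→122: 14 bp
  122→130: 8 bp
  130→137: 7 bp
  137→144: 7 bp
  144→160: 16 bp
  160→173: 13 bp
  173→181: 8 bp
  181→192: 11 bp
  192→200: 8 bp
  200→214: 14 bp
  214→4 (wrap): 221-214+4 = 11 bp

[7,7,8,8,8,9,9,10,10,10,11,11,11,13,14,14,14,15,16,16]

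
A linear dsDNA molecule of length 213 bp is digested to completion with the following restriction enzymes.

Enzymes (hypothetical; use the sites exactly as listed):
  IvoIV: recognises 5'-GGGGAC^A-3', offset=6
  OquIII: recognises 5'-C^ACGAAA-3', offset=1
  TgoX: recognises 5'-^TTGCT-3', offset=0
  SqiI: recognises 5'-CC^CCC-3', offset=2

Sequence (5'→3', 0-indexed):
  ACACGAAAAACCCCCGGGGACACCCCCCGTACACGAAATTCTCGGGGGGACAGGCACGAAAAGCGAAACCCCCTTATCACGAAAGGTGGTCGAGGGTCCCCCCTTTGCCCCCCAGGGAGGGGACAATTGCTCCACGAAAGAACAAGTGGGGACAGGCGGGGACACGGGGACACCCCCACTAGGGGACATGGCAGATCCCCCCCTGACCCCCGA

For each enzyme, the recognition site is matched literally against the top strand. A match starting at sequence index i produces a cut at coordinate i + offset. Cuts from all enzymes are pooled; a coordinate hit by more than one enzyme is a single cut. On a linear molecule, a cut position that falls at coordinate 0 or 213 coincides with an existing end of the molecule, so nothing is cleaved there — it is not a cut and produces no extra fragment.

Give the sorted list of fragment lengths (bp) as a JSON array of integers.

[1,1,1,1,1,2,2,3,3,4,5,7,7,8,8,8,9,9,10,10,11,13,14,15,19,20,21]

Per-enzyme occurrences:
  IvoIV (GGGGACA, off=6): starts [15, 45, 118, 147, 157, 165, 181] → cuts [21, 51, 124, 153, 163, 171, 187]
  OquIII (CACGAAA, off=1): starts [1, 31, 54, 77, 132] → cuts [2, 32, 55, 78, 133]
  TgoX (TTGCT, off=0): starts [126] → cuts [126]
  SqiI (CCCCC, off=2): starts [10, 22, 23, 68, 97, 98, 107, 108, 172, 196, 197, 198, 206] → cuts [12, 24, 25, 70, 99, 100, 109, 110, 174, 198, 199, 200, 208]

All cut coordinates (distinct, sorted): [2, 12, 21, 24, 25, 32, 51, 55, 70, 78, 99, 100, 109, 110, 124, 126, 133, 153, 163, 171, 174, 187, 198, 199, 200, 208]

Fragment lengths:
  [0,2): 2 bp
  [2,12): 10 bp
  [12,21): 9 bp
  [21,24): 3 bp
  [24,25): 1 bp
  [25,32): 7 bp
  [32,51): 19 bp
  [51,55): 4 bp
  [55,70): 15 bp
  [70,78): 8 bp
  [78,99): 21 bp
  [99,100): 1 bp
  [100,109): 9 bp
  [109,110): 1 bp
  [110,124): 14 bp
  [124,126): 2 bp
  [126,133): 7 bp
  [133,153): 20 bp
  [153,163): 10 bp
  [163,171): 8 bp
  [171,174): 3 bp
  [174,187): 13 bp
  [187,198): 11 bp
  [198,199): 1 bp
  [199,200): 1 bp
  [200,208): 8 bp
  [208,213): 5 bp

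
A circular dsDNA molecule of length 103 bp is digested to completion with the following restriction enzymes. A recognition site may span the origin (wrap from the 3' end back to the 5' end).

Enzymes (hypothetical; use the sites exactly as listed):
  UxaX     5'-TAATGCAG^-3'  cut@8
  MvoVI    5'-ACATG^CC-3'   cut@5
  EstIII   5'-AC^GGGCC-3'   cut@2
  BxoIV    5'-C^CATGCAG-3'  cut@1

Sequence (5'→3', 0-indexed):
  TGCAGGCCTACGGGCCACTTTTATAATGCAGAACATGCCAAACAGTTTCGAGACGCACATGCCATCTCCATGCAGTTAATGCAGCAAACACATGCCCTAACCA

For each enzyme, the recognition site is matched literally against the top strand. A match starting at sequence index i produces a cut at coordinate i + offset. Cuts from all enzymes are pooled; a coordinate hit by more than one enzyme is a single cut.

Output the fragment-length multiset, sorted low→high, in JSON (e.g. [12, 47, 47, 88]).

Scan for sites:
  UxaX TAATGCAG/8: at [23, 76] ⇒ [31, 84]
  MvoVI ACATGCC/5: at [32, 56, 89] ⇒ [37, 61, 94]
  EstIII ACGGGCC/2: at [9] ⇒ [11]
  BxoIV CCATGCAG/1: at [67, 100] ⇒ [68, 101]

Pooled cuts: [11, 31, 37, 61, 68, 84, 94, 101]

Fragments:
  11→31: 20 bp
  31→37: 6 bp
  37→61: 24 bp
  61→68: 7 bp
  68→84: 16 bp
  84→94: 10 bp
  94→101: 7 bp
  101→11 (wrap): 103-101+11 = 13 bp

[6,7,7,10,13,16,20,24]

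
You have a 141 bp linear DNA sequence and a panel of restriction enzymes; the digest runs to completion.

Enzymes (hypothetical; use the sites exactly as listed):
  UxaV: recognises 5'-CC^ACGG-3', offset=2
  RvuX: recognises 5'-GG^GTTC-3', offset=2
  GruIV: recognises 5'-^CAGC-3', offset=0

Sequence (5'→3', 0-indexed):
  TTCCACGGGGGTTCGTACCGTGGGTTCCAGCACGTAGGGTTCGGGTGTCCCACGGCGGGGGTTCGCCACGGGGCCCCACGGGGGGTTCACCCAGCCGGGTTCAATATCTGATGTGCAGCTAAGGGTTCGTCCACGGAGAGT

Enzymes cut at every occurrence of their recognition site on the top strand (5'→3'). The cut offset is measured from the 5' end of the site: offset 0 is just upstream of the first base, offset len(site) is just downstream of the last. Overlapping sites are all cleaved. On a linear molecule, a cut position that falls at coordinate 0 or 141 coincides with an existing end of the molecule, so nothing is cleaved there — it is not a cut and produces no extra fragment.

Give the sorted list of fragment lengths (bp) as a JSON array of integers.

Site scan:
  UxaV CCACGG/2: at [2, 49, 65, 75, 130] ⇒ [4, 51, 67, 77, 132]
  RvuX GGGTTC/2: at [8, 21, 36, 58, 82, 96, 122] ⇒ [10, 23, 38, 60, 84, 98, 124]
  GruIV CAGC/0: at [27, 91, 115] ⇒ [27, 91, 115]

All cut coordinates (distinct, sorted): [4, 10, 23, 27, 38, 51, 60, 67, 77, 84, 91, 98, 115, 124, 132]

Fragments:
  [0,4): 4 bp
  [4,10): 6 bp
  [10,23): 13 bp
  [23,27): 4 bp
  [27,38): 11 bp
  [38,51): 13 bp
  [51,60): 9 bp
  [60,67): 7 bp
  [67,77): 10 bp
  [77,84): 7 bp
  [84,91): 7 bp
  [91,98): 7 bp
  [98,115): 17 bp
  [115,124): 9 bp
  [124,132): 8 bp
  [132,141): 9 bp

[4,4,6,7,7,7,7,8,9,9,9,10,11,13,13,17]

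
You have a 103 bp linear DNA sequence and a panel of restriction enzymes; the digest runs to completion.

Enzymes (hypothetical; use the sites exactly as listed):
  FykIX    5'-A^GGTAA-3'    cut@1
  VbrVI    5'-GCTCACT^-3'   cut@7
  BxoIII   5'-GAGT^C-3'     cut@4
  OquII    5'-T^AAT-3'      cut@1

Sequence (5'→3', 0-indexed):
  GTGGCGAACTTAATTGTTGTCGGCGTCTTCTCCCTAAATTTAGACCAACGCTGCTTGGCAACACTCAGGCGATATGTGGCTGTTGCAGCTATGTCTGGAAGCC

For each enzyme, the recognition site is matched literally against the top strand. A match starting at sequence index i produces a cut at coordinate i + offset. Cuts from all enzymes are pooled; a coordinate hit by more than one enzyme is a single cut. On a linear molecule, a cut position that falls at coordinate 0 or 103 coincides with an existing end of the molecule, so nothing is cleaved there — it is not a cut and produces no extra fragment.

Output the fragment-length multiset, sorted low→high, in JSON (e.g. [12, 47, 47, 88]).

Site scan:
  FykIX (AGGTAA, off=1): no sites
  VbrVI (GCTCACT, off=7): no sites
  BxoIII (GAGTC, off=4): no sites
  OquII (TAAT, off=1): starts [10] → cuts [11]

All cut coordinates (distinct, sorted): [11]

Fragments:
  [0,11): 11 bp
  [11,103): 92 bp

[11,92]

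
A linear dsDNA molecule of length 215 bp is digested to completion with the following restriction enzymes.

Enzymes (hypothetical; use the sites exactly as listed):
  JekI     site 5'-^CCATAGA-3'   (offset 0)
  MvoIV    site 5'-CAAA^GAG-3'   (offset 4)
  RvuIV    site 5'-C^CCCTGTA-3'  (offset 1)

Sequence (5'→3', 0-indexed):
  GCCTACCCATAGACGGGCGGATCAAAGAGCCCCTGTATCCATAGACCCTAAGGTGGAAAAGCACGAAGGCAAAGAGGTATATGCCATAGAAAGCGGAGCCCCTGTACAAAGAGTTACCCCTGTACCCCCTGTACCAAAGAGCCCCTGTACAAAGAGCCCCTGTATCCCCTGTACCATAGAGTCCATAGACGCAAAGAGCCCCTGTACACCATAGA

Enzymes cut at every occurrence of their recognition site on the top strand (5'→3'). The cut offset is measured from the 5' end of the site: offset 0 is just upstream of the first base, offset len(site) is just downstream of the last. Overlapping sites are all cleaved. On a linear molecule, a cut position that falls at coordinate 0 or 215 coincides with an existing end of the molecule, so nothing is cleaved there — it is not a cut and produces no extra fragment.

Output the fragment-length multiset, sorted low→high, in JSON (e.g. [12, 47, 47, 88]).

[4,4,4,4,6,7,7,7,8,9,9,9,9,10,11,11,12,13,16,20,35]

Per-enzyme occurrences:
  JekI CCATAGA/0: at [6, 38, 83, 173, 182, 208] ⇒ [6, 38, 83, 173, 182, 208]
  MvoIV CAAAGAG/4: at [22, 69, 106, 134, 149, 191] ⇒ [26, 73, 110, 138, 153, 195]
  RvuIV CCCCTGTA/1: at [29, 98, 116, 125, 141, 156, 165, 198] ⇒ [30, 99, 117, 126, 142, 157, 166, 199]

Pooled cuts: [6, 26, 30, 38, 73, 83, 99, 110, 117, 126, 138, 142, 153, 157, 166, 173, 182, 195, 199, 208]

Fragment lengths:
  [0,6): 6 bp
  [6,26): 20 bp
  [26,30): 4 bp
  [30,38): 8 bp
  [38,73): 35 bp
  [73,83): 10 bp
  [83,99): 16 bp
  [99,110): 11 bp
  [110,117): 7 bp
  [117,126): 9 bp
  [126,138): 12 bp
  [138,142): 4 bp
  [142,153): 11 bp
  [153,157): 4 bp
  [157,166): 9 bp
  [166,173): 7 bp
  [173,182): 9 bp
  [182,195): 13 bp
  [195,199): 4 bp
  [199,208): 9 bp
  [208,215): 7 bp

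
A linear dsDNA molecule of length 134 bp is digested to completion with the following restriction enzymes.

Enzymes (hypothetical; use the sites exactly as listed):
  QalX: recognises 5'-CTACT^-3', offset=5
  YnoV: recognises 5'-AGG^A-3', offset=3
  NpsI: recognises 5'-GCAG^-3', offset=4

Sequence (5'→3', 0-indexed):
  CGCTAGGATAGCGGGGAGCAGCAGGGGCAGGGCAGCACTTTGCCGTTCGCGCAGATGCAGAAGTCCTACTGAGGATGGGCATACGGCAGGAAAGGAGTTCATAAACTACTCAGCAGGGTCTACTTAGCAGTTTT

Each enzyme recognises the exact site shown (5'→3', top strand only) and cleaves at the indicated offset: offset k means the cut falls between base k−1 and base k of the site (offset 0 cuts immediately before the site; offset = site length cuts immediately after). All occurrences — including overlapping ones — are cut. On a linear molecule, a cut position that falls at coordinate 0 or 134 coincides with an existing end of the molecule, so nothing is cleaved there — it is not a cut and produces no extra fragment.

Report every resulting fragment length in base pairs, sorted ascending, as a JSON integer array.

Scan for sites:
  QalX (CTACT, off=5): starts [65, 105, 119] → cuts [70, 110, 124]
  YnoV (AGGA, off=3): starts [4, 71, 87, 92] → cuts [7, 74, 90, 95]
  NpsI (GCAG, off=4): starts [17, 20, 26, 31, 50, 56, 85, 112, 126] → cuts [21, 24, 30, 35, 54, 60, 89, 116, 130]

All cut coordinates (distinct, sorted): [7, 21, 24, 30, 35, 54, 60, 70, 74, 89, 90, 95, 110, 116, 124, 130]

Fragment lengths:
  [0,7): 7 bp
  [7,21): 14 bp
  [21,24): 3 bp
  [24,30): 6 bp
  [30,35): 5 bp
  [35,54): 19 bp
  [54,60): 6 bp
  [60,70): 10 bp
  [70,74): 4 bp
  [74,89): 15 bp
  [89,90): 1 bp
  [90,95): 5 bp
  [95,110): 15 bp
  [110,116): 6 bp
  [116,124): 8 bp
  [124,130): 6 bp
  [130,134): 4 bp

[1,3,4,4,5,5,6,6,6,6,7,8,10,14,15,15,19]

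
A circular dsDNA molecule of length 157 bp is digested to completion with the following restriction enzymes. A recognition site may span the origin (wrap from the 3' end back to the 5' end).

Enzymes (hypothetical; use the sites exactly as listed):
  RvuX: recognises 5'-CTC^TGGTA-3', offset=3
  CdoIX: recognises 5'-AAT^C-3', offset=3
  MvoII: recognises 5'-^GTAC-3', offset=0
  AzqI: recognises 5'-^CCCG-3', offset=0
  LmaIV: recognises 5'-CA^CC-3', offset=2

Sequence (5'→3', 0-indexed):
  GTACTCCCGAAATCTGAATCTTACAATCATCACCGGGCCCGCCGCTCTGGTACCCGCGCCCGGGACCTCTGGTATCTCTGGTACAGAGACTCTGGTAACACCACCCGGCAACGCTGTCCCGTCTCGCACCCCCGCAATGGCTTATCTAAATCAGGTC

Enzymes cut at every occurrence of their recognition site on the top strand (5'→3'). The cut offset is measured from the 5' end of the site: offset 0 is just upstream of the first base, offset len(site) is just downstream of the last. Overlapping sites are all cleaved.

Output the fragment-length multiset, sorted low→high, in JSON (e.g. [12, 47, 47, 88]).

[2,2,2,3,3,5,5,5,6,6,6,8,8,8,9,10,11,11,12,14,21]

Per-enzyme occurrences:
  RvuX CTCTGGTA/3: at [44, 66, 75, 89] ⇒ [47, 69, 78, 92]
  CdoIX AATC/3: at [10, 16, 24, 148] ⇒ [13, 19, 27, 151]
  MvoII GTAC/0: at [0, 49, 80] ⇒ [0, 49, 80]
  AzqI CCCG/0: at [5, 37, 52, 58, 103, 117, 130] ⇒ [5, 37, 52, 58, 103, 117, 130]
  LmaIV CACC/2: at [30, 98, 101, 126] ⇒ [32, 100, 103, 128]

All cut coordinates (distinct, sorted): [0, 5, 13, 19, 27, 32, 37, 47, 49, 52, 58, 69, 78, 80, 92, 100, 103, 117, 128, 130, 151]

Fragment lengths:
  0→5: 5 bp
  5→13: 8 bp
  13→19: 6 bp
  19→27: 8 bp
  27→32: 5 bp
  32→37: 5 bp
  37→47: 10 bp
  47→49: 2 bp
  49→52: 3 bp
  52→58: 6 bp
  58→69: 11 bp
  69→78: 9 bp
  78→80: 2 bp
  80→92: 12 bp
  92→100: 8 bp
  100→103: 3 bp
  103→117: 14 bp
  117→128: 11 bp
  128→130: 2 bp
  130→151: 21 bp
  151→0 (wrap): 157-151+0 = 6 bp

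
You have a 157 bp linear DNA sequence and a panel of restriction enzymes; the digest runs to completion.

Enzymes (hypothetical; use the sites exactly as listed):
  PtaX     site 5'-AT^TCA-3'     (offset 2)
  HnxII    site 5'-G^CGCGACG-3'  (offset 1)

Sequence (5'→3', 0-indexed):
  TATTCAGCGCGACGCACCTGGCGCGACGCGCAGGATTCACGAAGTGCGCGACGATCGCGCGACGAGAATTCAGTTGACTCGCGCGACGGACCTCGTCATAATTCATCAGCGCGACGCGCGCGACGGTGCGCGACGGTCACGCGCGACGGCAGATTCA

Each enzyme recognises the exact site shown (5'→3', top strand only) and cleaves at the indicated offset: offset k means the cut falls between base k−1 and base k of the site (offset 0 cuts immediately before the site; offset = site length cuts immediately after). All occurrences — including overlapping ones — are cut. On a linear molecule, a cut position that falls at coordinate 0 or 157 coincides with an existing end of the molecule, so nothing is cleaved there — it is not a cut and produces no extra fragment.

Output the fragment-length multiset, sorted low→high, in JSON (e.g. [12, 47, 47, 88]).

[3,3,4,7,9,10,10,11,12,12,13,13,14,15,21]

Per-enzyme occurrences:
  PtaX ATTCA/2: at [1, 34, 67, 100, 152] ⇒ [3, 36, 69, 102, 154]
  HnxII GCGCGACG/1: at [6, 20, 45, 56, 80, 108, 117, 127, 140] ⇒ [7, 21, 46, 57, 81, 109, 118, 128, 141]

Pooled cuts: [3, 7, 21, 36, 46, 57, 69, 81, 102, 109, 118, 128, 141, 154]

Fragment lengths:
  [0,3): 3 bp
  [3,7): 4 bp
  [7,21): 14 bp
  [21,36): 15 bp
  [36,46): 10 bp
  [46,57): 11 bp
  [57,69): 12 bp
  [69,81): 12 bp
  [81,102): 21 bp
  [102,109): 7 bp
  [109,118): 9 bp
  [118,128): 10 bp
  [128,141): 13 bp
  [141,154): 13 bp
  [154,157): 3 bp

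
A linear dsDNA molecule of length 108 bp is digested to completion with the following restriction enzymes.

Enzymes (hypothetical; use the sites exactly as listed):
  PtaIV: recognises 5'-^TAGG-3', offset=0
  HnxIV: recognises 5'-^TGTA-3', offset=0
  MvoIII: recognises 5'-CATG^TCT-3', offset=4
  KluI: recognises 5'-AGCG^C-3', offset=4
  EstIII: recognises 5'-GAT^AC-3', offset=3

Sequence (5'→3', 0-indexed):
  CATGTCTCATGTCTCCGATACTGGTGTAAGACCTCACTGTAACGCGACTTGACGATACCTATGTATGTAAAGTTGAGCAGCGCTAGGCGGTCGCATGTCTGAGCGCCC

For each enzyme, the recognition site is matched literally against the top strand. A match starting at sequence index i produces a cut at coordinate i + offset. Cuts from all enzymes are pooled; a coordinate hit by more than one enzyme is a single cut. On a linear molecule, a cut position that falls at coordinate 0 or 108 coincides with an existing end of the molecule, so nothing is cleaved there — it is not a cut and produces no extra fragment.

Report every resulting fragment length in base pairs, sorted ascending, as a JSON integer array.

Scan for sites:
  PtaIV TAGG/0: at [83] ⇒ [83]
  HnxIV TGTA/0: at [24, 37, 61, 65] ⇒ [24, 37, 61, 65]
  MvoIII CATGTCT/4: at [0, 7, 93] ⇒ [4, 11, 97]
  KluI AGCGC/4: at [78, 101] ⇒ [82, 105]
  EstIII GATAC/3: at [16, 53] ⇒ [19, 56]

All cut coordinates (distinct, sorted): [4, 11, 19, 24, 37, 56, 61, 65, 82, 83, 97, 105]

Fragments:
  [0,4): 4 bp
  [4,11): 7 bp
  [11,19): 8 bp
  [19,24): 5 bp
  [24,37): 13 bp
  [37,56): 19 bp
  [56,61): 5 bp
  [61,65): 4 bp
  [65,82): 17 bp
  [82,83): 1 bp
  [83,97): 14 bp
  [97,105): 8 bp
  [105,108): 3 bp

[1,3,4,4,5,5,7,8,8,13,14,17,19]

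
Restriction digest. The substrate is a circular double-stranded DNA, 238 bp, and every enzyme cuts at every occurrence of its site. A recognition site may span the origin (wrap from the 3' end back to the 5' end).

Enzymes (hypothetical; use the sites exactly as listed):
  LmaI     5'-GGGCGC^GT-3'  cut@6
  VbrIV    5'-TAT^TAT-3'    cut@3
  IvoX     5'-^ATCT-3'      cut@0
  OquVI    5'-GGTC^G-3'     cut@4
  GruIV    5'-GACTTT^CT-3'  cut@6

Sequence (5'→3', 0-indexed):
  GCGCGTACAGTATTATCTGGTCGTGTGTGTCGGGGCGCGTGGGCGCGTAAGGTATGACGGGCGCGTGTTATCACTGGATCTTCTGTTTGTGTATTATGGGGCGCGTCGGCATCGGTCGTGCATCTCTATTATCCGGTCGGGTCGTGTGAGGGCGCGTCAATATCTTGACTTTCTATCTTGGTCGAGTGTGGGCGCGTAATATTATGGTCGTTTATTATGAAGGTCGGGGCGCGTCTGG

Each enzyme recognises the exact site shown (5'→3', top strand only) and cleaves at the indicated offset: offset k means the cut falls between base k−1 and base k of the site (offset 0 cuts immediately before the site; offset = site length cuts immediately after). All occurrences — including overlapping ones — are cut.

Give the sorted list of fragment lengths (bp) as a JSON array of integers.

[1,2,4,5,6,6,7,7,7,8,8,8,9,9,9,10,10,10,11,12,12,13,13,16,17,18]

Site scan:
  LmaI GGGCGCGT/6: at [32, 40, 58, 98, 149, 189, 226, 236] ⇒ [4, 38, 46, 64, 104, 155, 195, 232]
  VbrIV TATTAT/3: at [10, 91, 126, 199, 212] ⇒ [13, 94, 129, 202, 215]
  IvoX ATCT/0: at [14, 77, 121, 161, 174] ⇒ [14, 77, 121, 161, 174]
  OquVI GGTCG/4: at [18, 113, 134, 139, 179, 205, 221] ⇒ [22, 117, 138, 143, 183, 209, 225]
  GruIV GACTTTCT/6: at [166] ⇒ [172]

Pooled cuts: [4, 13, 14, 22, 38, 46, 64, 77, 94, 104, 117, 121, 129, 138, 143, 155, 161, 172, 174, 183, 195, 202, 209, 215, 225, 232]

Fragments:
  4→13: 9 bp
  13→14: 1 bp
  14→22: 8 bp
  22→38: 16 bp
  38→46: 8 bp
  46→64: 18 bp
  64→77: 13 bp
  77→94: 17 bp
  94→104: 10 bp
  104→117: 13 bp
  117→121: 4 bp
  121→129: 8 bp
  129→138: 9 bp
  138→143: 5 bp
  143→155: 12 bp
  155→161: 6 bp
  161→172: 11 bp
  172→174: 2 bp
  174→183: 9 bp
  183→195: 12 bp
  195→202: 7 bp
  202→209: 7 bp
  209→215: 6 bp
  215→225: 10 bp
  225→232: 7 bp
  232→4 (wrap): 238-232+4 = 10 bp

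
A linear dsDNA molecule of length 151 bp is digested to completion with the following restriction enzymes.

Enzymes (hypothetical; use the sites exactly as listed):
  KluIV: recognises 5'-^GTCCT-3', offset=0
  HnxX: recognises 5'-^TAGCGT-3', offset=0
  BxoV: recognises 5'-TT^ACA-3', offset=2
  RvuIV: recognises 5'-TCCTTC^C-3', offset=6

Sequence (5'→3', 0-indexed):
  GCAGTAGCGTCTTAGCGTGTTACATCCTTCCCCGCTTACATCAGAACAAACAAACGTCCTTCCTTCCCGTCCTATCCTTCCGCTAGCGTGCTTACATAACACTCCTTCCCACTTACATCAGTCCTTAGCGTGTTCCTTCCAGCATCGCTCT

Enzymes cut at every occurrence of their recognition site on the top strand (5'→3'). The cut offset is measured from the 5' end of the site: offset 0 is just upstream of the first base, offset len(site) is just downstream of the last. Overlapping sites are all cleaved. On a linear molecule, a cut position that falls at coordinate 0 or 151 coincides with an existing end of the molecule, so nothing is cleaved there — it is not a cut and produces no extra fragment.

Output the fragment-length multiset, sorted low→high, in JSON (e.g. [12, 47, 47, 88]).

Per-enzyme occurrences:
  KluIV (GTCCT, off=0): starts [55, 68, 120] → cuts [55, 68, 120]
  HnxX (TAGCGT, off=0): starts [4, 12, 83, 125] → cuts [4, 12, 83, 125]
  BxoV (TTACA, off=2): starts [19, 35, 91, 112] → cuts [21, 37, 93, 114]
  RvuIV (TCCTTCC, off=6): starts [24, 56, 60, 74, 102, 133] → cuts [30, 62, 66, 80, 108, 139]

All cut coordinates (distinct, sorted): [4, 12, 21, 30, 37, 55, 62, 66, 68, 80, 83, 93, 108, 114, 120, 125, 139]

Fragment lengths:
  [0,4): 4 bp
  [4,12): 8 bp
  [12,21): 9 bp
  [21,30): 9 bp
  [30,37): 7 bp
  [37,55): 18 bp
  [55,62): 7 bp
  [62,66): 4 bp
  [66,68): 2 bp
  [68,80): 12 bp
  [80,83): 3 bp
  [83,93): 10 bp
  [93,108): 15 bp
  [108,114): 6 bp
  [114,120): 6 bp
  [120,125): 5 bp
  [125,139): 14 bp
  [139,151): 12 bp

[2,3,4,4,5,6,6,7,7,8,9,9,10,12,12,14,15,18]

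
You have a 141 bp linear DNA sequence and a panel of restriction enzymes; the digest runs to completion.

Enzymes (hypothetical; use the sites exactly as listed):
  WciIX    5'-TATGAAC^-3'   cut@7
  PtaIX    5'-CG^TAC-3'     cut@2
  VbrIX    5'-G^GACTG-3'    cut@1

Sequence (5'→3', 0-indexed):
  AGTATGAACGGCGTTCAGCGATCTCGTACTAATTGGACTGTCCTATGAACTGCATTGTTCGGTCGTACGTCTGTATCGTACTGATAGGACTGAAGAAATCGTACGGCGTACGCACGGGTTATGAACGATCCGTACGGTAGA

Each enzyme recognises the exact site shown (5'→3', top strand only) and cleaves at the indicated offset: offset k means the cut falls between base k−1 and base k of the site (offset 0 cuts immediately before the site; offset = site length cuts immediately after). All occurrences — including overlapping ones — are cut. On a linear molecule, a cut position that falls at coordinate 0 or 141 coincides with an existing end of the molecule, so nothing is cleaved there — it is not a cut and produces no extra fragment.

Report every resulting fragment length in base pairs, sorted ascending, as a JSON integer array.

Scan for sites:
  WciIX (TATGAAC, off=7): starts [2, 43, 119] → cuts [9, 50, 126]
  PtaIX (CGTAC, off=2): starts [24, 63, 76, 99, 106, 130] → cuts [26, 65, 78, 101, 108, 132]
  VbrIX (GGACTG, off=1): starts [34, 86] → cuts [35, 87]

Pooled cuts: [9, 26, 35, 50, 65, 78, 87, 101, 108, 126, 132]

Fragments:
  [0,9): 9 bp
  [9,26): 17 bp
  [26,35): 9 bp
  [35,50): 15 bp
  [50,65): 15 bp
  [65,78): 13 bp
  [78,87): 9 bp
  [87,101): 14 bp
  [101,108): 7 bp
  [108,126): 18 bp
  [126,132): 6 bp
  [132,141): 9 bp

[6,7,9,9,9,9,13,14,15,15,17,18]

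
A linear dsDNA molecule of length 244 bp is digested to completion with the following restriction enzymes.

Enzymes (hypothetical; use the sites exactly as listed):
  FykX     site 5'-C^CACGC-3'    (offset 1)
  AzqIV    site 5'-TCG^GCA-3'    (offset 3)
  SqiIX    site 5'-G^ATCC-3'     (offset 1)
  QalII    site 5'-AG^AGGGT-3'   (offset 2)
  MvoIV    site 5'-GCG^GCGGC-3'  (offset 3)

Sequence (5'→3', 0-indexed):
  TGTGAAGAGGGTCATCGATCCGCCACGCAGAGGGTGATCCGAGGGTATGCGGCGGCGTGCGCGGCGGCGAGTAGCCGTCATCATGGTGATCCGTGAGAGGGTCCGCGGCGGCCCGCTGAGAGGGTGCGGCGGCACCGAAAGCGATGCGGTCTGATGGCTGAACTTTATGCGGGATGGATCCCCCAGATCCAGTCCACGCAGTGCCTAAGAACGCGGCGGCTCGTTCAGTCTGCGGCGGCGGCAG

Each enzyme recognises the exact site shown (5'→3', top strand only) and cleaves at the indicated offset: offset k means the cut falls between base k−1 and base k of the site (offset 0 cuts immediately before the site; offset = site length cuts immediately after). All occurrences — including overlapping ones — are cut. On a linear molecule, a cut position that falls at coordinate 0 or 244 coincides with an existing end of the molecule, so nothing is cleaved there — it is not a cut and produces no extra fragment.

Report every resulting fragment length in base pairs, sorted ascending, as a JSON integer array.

[3,6,6,7,7,7,8,8,9,9,10,10,12,13,15,19,21,25,49]

Per-enzyme occurrences:
  FykX CCACGC/1: at [22, 193] ⇒ [23, 194]
  AzqIV (TCGGCA, off=3): no sites
  SqiIX GATCC/1: at [16, 35, 87, 176, 185] ⇒ [17, 36, 88, 177, 186]
  QalII AGAGGGT/2: at [5, 28, 95, 118] ⇒ [7, 30, 97, 120]
  MvoIV GCGGCGGC/3: at [48, 60, 104, 125, 212, 231, 234] ⇒ [51, 63, 107, 128, 215, 234, 237]

All cut coordinates (distinct, sorted): [7, 17, 23, 30, 36, 51, 63, 88, 97, 107, 120, 128, 177, 186, 194, 215, 234, 237]

Fragment lengths:
  [0,7): 7 bp
  [7,17): 10 bp
  [17,23): 6 bp
  [23,30): 7 bp
  [30,36): 6 bp
  [36,51): 15 bp
  [51,63): 12 bp
  [63,88): 25 bp
  [88,97): 9 bp
  [97,107): 10 bp
  [107,120): 13 bp
  [120,128): 8 bp
  [128,177): 49 bp
  [177,186): 9 bp
  [186,194): 8 bp
  [194,215): 21 bp
  [215,234): 19 bp
  [234,237): 3 bp
  [237,244): 7 bp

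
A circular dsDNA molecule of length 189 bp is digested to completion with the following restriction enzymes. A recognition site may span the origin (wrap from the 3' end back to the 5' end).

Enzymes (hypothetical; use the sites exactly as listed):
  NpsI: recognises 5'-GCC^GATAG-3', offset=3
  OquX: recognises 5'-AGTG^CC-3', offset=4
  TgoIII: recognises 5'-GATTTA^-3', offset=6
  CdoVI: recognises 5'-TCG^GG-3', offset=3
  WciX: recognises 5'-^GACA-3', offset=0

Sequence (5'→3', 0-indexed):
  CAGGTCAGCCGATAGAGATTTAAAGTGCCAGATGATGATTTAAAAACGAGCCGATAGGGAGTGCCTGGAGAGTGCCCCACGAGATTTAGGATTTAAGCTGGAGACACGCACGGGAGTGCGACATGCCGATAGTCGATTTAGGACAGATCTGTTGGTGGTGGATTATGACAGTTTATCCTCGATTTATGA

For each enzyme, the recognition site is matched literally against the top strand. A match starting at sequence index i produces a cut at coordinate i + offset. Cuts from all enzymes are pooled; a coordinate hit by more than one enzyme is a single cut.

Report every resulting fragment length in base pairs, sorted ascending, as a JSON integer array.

[1,1,5,7,7,8,10,11,11,12,12,13,14,15,17,20,25]

Per-enzyme occurrences:
  NpsI (GCCGATAG, off=3): starts [7, 49, 124] → cuts [10, 52, 127]
  OquX (AGTGCC, off=4): starts [23, 59, 70] → cuts [27, 63, 74]
  TgoIII (GATTTA, off=6): starts [16, 36, 82, 89, 134, 180] → cuts [22, 42, 88, 95, 140, 186]
  CdoVI (TCGGG, off=3): no sites
  WciX (GACA, off=0): starts [102, 119, 141, 166, 187] → cuts [102, 119, 141, 166, 187]

Pooled cuts: [10, 22, 27, 42, 52, 63, 74, 88, 95, 102, 119, 127, 140, 141, 166, 186, 187]

Fragments:
  10→22: 12 bp
  22→27: 5 bp
  27→42: 15 bp
  42→52: 10 bp
  52→63: 11 bp
  63→74: 11 bp
  74→88: 14 bp
  88→95: 7 bp
  95→102: 7 bp
  102→119: 17 bp
  119→127: 8 bp
  127→140: 13 bp
  140→141: 1 bp
  141→166: 25 bp
  166→186: 20 bp
  186→187: 1 bp
  187→10 (wrap): 189-187+10 = 12 bp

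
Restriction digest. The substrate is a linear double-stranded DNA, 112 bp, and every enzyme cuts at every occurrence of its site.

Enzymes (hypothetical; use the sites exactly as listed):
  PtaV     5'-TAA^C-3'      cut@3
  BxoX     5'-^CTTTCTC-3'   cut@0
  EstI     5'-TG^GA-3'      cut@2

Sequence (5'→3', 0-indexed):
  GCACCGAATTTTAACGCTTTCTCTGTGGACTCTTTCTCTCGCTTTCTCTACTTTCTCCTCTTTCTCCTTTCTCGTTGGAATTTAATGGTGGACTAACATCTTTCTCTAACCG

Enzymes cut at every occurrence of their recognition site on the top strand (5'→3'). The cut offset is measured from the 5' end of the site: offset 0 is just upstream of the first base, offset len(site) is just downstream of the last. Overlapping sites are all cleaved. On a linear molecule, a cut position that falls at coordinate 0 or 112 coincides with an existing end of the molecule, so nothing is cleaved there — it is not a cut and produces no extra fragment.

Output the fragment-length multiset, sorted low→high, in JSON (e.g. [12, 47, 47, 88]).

Per-enzyme occurrences:
  PtaV (TAAC, off=3): starts [11, 93, 106] → cuts [14, 96, 109]
  BxoX (CTTTCTC, off=0): starts [16, 31, 41, 50, 59, 66, 99] → cuts [16, 31, 41, 50, 59, 66, 99]
  EstI (TGGA, off=2): starts [25, 75, 88] → cuts [27, 77, 90]

All cut coordinates (distinct, sorted): [14, 16, 27, 31, 41, 50, 59, 66, 77, 90, 96, 99, 109]

Fragment lengths:
  [0,14): 14 bp
  [14,16): 2 bp
  [16,27): 11 bp
  [27,31): 4 bp
  [31,41): 10 bp
  [41,50): 9 bp
  [50,59): 9 bp
  [59,66): 7 bp
  [66,77): 11 bp
  [77,90): 13 bp
  [90,96): 6 bp
  [96,99): 3 bp
  [99,109): 10 bp
  [109,112): 3 bp

[2,3,3,4,6,7,9,9,10,10,11,11,13,14]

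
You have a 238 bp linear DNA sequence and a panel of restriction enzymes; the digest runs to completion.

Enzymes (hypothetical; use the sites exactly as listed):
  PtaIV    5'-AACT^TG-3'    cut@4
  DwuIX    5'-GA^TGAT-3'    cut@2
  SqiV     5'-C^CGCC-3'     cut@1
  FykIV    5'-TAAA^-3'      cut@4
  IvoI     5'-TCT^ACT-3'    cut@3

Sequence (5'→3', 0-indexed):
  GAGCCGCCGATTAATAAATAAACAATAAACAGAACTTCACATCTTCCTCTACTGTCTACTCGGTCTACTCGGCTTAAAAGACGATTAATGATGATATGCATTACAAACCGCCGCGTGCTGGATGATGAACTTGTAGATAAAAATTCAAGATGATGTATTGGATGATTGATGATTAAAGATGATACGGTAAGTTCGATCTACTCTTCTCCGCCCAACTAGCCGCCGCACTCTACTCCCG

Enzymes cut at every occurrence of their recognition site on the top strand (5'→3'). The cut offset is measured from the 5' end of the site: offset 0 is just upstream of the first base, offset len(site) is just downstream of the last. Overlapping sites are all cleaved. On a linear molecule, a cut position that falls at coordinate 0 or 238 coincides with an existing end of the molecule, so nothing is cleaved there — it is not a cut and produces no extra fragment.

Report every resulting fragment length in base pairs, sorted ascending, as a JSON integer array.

Per-enzyme occurrences:
  PtaIV (AACTTG, off=4): starts [127] → cuts [131]
  DwuIX (GATGAT, off=2): starts [89, 120, 148, 160, 167, 177] → cuts [91, 122, 150, 162, 169, 179]
  SqiV (CCGCC, off=1): starts [3, 107, 207, 219] → cuts [4, 108, 208, 220]
  FykIV (TAAA, off=4): starts [14, 18, 25, 74, 137, 173] → cuts [18, 22, 29, 78, 141, 177]
  IvoI (TCTACT, off=3): starts [47, 54, 63, 196, 228] → cuts [50, 57, 66, 199, 231]

Pooled cuts: [4, 18, 22, 29, 50, 57, 66, 78, 91, 108, 122, 131, 141, 150, 162, 169, 177, 179, 199, 208, 220, 231]

Fragments:
  [0,4): 4 bp
  [4,18): 14 bp
  [18,22): 4 bp
  [22,29): 7 bp
  [29,50): 21 bp
  [50,57): 7 bp
  [57,66): 9 bp
  [66,78): 12 bp
  [78,91): 13 bp
  [91,108): 17 bp
  [108,122): 14 bp
  [122,131): 9 bp
  [131,141): 10 bp
  [141,150): 9 bp
  [150,162): 12 bp
  [162,169): 7 bp
  [169,177): 8 bp
  [177,179): 2 bp
  [179,199): 20 bp
  [199,208): 9 bp
  [208,220): 12 bp
  [220,231): 11 bp
  [231,238): 7 bp

[2,4,4,7,7,7,7,8,9,9,9,9,10,11,12,12,12,13,14,14,17,20,21]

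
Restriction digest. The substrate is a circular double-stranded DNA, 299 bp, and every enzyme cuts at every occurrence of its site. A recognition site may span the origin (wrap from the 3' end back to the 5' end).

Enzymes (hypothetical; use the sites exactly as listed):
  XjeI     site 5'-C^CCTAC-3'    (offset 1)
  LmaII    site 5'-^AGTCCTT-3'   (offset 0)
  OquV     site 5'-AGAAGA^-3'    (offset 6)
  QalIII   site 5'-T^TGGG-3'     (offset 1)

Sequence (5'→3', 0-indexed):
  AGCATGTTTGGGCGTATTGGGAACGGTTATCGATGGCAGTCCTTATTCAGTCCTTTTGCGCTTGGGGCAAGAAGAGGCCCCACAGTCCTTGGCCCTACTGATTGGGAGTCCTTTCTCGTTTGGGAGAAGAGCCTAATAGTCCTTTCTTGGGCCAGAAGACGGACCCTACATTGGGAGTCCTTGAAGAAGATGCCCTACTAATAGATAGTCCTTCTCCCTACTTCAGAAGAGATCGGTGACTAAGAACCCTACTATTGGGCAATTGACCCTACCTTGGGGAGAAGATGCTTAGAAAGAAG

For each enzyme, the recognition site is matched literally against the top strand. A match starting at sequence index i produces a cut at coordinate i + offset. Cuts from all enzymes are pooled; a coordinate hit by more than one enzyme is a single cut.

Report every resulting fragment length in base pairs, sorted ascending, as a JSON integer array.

Scan for sites:
  XjeI CCCTAC/1: at [92, 163, 192, 215, 246, 266] ⇒ [93, 164, 193, 216, 247, 267]
  LmaII AGTCCTT/0: at [37, 48, 83, 106, 137, 175, 206] ⇒ [37, 48, 83, 106, 137, 175, 206]
  OquV AGAAGA/6: at [69, 124, 153, 184, 224, 279, 294] ⇒ [1, 75, 130, 159, 190, 230, 285]
  QalIII TTGGG/1: at [7, 16, 61, 101, 119, 146, 170, 254, 273] ⇒ [8, 17, 62, 102, 120, 147, 171, 255, 274]

All cut coordinates (distinct, sorted): [1, 8, 17, 37, 48, 62, 75, 83, 93, 102, 106, 120, 130, 137, 147, 159, 164, 171, 175, 190, 193, 206, 216, 230, 247, 255, 267, 274, 285]

Fragment lengths:
  1→8: 7 bp
  8→17: 9 bp
  17→37: 20 bp
  37→48: 11 bp
  48→62: 14 bp
  62→75: 13 bp
  75→83: 8 bp
  83→93: 10 bp
  93→102: 9 bp
  102→106: 4 bp
  106→120: 14 bp
  120→130: 10 bp
  130→137: 7 bp
  137→147: 10 bp
  147→159: 12 bp
  159→164: 5 bp
  164→171: 7 bp
  171→175: 4 bp
  175→190: 15 bp
  190→193: 3 bp
  193→206: 13 bp
  206→216: 10 bp
  216→230: 14 bp
  230→247: 17 bp
  247→255: 8 bp
  255→267: 12 bp
  267→274: 7 bp
  274→285: 11 bp
  285→1 (wrap): 299-285+1 = 15 bp

[3,4,4,5,7,7,7,7,8,8,9,9,10,10,10,10,11,11,12,12,13,13,14,14,14,15,15,17,20]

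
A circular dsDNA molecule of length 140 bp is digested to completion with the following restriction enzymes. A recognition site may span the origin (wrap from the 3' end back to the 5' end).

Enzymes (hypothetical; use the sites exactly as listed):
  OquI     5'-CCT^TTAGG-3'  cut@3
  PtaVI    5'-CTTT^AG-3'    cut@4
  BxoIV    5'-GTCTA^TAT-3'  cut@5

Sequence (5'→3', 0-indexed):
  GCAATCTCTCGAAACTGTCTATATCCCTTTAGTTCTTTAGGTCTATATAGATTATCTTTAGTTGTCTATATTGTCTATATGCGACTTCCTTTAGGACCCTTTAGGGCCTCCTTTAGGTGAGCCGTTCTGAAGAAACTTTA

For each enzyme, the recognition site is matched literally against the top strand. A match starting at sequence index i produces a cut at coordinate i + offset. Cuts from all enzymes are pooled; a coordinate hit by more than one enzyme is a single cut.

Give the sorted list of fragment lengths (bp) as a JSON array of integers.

Site scan:
  OquI CCTTTAGG/3: at [87, 97, 109] ⇒ [90, 100, 112]
  PtaVI CTTTAG/4: at [26, 34, 55, 88, 98, 110, 135] ⇒ [30, 38, 59, 92, 102, 114, 139]
  BxoIV GTCTATAT/5: at [16, 40, 63, 72] ⇒ [21, 45, 68, 77]

All cut coordinates (distinct, sorted): [21, 30, 38, 45, 59, 68, 77, 90, 92, 100, 102, 112, 114, 139]

Fragment lengths:
  21→30: 9 bp
  30→38: 8 bp
  38→45: 7 bp
  45→59: 14 bp
  59→68: 9 bp
  68→77: 9 bp
  77→90: 13 bp
  90→92: 2 bp
  92→100: 8 bp
  100→102: 2 bp
  102→112: 10 bp
  112→114: 2 bp
  114→139: 25 bp
  139→21 (wrap): 140-139+21 = 22 bp

[2,2,2,7,8,8,9,9,9,10,13,14,22,25]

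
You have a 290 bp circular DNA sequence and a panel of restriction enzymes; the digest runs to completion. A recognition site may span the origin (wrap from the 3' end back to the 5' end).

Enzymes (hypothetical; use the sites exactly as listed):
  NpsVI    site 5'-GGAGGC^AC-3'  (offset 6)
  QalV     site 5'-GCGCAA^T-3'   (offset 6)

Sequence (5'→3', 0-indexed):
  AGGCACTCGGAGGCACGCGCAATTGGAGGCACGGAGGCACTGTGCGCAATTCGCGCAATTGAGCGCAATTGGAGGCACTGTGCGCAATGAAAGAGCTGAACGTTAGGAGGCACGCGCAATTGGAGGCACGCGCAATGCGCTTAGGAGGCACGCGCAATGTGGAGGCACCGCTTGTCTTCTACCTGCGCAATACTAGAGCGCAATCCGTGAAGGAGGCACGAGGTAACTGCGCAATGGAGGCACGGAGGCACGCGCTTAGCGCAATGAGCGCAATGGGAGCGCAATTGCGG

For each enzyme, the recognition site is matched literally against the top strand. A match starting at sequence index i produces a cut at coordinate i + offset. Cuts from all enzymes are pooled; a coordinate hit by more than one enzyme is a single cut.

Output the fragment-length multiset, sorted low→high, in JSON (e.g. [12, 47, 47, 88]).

[7,8,8,8,8,8,8,8,8,8,9,9,9,10,10,10,11,11,11,13,14,14,15,17,24,24]

Per-enzyme occurrences:
  NpsVI GGAGGCAC/6: at [8, 24, 32, 70, 105, 121, 143, 160, 211, 235, 243, 288] ⇒ [4, 14, 30, 38, 76, 111, 127, 149, 166, 217, 241, 249]
  QalV GCGCAAT/6: at [16, 43, 52, 62, 81, 113, 129, 151, 184, 197, 228, 258, 267, 278] ⇒ [22, 49, 58, 68, 87, 119, 135, 157, 190, 203, 234, 264, 273, 284]

All cut coordinates (distinct, sorted): [4, 14, 22, 30, 38, 49, 58, 68, 76, 87, 111, 119, 127, 135, 149, 157, 166, 190, 203, 217, 234, 241, 249, 264, 273, 284]

Fragment lengths:
  4→14: 10 bp
  14→22: 8 bp
  22→30: 8 bp
  30→38: 8 bp
  38→49: 11 bp
  49→58: 9 bp
  58→68: 10 bp
  68→76: 8 bp
  76→87: 11 bp
  87→111: 24 bp
  111→119: 8 bp
  119→127: 8 bp
  127→135: 8 bp
  135→149: 14 bp
  149→157: 8 bp
  157→166: 9 bp
  166→190: 24 bp
  190→203: 13 bp
  203→217: 14 bp
  217→234: 17 bp
  234→241: 7 bp
  241→249: 8 bp
  249→264: 15 bp
  264→273: 9 bp
  273→284: 11 bp
  284→4 (wrap): 290-284+4 = 10 bp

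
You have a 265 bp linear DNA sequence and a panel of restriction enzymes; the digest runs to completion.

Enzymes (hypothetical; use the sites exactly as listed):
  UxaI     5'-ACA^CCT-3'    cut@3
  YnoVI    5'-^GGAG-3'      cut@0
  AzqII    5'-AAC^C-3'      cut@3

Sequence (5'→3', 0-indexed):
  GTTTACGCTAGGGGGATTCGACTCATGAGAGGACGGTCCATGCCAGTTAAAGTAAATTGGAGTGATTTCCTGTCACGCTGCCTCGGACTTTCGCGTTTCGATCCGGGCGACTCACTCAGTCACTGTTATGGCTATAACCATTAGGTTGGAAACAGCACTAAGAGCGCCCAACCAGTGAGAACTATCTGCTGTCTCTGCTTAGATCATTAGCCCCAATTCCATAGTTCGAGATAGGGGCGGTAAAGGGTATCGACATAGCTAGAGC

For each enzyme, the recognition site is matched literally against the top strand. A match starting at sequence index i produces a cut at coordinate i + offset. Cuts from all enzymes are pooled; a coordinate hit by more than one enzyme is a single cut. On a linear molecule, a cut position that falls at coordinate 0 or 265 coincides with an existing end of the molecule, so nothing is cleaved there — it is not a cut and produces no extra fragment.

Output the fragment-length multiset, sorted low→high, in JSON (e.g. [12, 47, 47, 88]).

Scan for sites:
  UxaI (ACACCT, off=3): no sites
  YnoVI (GGAG, off=0): starts [58] → cuts [58]
  AzqII (AACC, off=3): starts [135, 169] → cuts [138, 172]

All cut coordinates (distinct, sorted): [58, 138, 172]

Fragments:
  [0,58): 58 bp
  [58,138): 80 bp
  [138,172): 34 bp
  [172,265): 93 bp

[34,58,80,93]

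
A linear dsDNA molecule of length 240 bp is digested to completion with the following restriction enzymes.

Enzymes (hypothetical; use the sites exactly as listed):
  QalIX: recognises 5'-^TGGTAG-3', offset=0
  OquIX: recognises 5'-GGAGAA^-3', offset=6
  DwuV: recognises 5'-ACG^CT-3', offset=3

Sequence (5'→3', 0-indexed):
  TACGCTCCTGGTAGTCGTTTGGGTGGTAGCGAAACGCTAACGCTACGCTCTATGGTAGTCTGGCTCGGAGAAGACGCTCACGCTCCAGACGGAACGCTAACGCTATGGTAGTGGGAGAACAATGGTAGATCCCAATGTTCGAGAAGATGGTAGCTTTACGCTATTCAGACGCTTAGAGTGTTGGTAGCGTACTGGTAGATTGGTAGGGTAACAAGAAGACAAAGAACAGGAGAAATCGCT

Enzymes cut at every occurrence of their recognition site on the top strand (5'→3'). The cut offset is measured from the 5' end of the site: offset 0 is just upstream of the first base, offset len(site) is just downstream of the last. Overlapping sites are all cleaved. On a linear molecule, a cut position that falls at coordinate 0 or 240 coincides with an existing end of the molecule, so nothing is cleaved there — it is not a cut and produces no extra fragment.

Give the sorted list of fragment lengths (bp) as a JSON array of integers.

[3,3,4,4,4,5,5,6,6,6,6,8,10,11,11,13,13,14,14,15,20,25,34]

Scan for sites:
  QalIX (TGGTAG, off=0): starts [8, 23, 52, 105, 122, 147, 181, 192, 200] → cuts [8, 23, 52, 105, 122, 147, 181, 192, 200]
  OquIX (GGAGAA, off=6): starts [66, 113, 228] → cuts [72, 119, 234]
  DwuV (ACGCT, off=3): starts [1, 33, 39, 44, 73, 79, 93, 99, 157, 168] → cuts [4, 36, 42, 47, 76, 82, 96, 102, 160, 171]

All cut coordinates (distinct, sorted): [4, 8, 23, 36, 42, 47, 52, 72, 76, 82, 96, 102, 105, 119, 122, 147, 160, 171, 181, 192, 200, 234]

Fragments:
  [0,4): 4 bp
  [4,8): 4 bp
  [8,23): 15 bp
  [23,36): 13 bp
  [36,42): 6 bp
  [42,47): 5 bp
  [47,52): 5 bp
  [52,72): 20 bp
  [72,76): 4 bp
  [76,82): 6 bp
  [82,96): 14 bp
  [96,102): 6 bp
  [102,105): 3 bp
  [105,119): 14 bp
  [119,122): 3 bp
  [122,147): 25 bp
  [147,160): 13 bp
  [160,171): 11 bp
  [171,181): 10 bp
  [181,192): 11 bp
  [192,200): 8 bp
  [200,234): 34 bp
  [234,240): 6 bp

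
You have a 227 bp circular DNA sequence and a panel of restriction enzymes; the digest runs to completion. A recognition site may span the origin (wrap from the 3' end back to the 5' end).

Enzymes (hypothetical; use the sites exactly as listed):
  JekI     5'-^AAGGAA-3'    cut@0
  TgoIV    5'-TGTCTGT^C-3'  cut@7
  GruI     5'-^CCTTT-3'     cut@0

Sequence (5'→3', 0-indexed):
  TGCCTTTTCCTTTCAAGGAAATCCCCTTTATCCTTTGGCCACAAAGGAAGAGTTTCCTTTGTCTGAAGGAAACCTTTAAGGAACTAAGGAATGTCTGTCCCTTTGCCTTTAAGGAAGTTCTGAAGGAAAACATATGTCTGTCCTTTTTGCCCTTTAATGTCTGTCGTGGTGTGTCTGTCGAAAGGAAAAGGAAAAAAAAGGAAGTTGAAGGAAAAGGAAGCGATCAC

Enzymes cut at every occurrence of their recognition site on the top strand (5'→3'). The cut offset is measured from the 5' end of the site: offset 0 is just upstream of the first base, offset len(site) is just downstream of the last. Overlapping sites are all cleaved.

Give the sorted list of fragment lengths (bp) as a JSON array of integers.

Per-enzyme occurrences:
  JekI (AAGGAA, off=0): starts [14, 43, 65, 77, 85, 110, 122, 181, 187, 197, 207, 213] → cuts [14, 43, 65, 77, 85, 110, 122, 181, 187, 197, 207, 213]
  TgoIV (TGTCTGTC, off=7): starts [91, 134, 157, 171] → cuts [98, 141, 164, 178]
  GruI (CCTTT, off=0): starts [2, 8, 24, 31, 55, 72, 99, 105, 141, 150] → cuts [2, 8, 24, 31, 55, 72, 99, 105, 141, 150]

Pooled cuts: [2, 8, 14, 24, 31, 43, 55, 65, 72, 77, 85, 98, 99, 105, 110, 122, 141, 150, 164, 178, 181, 187, 197, 207, 213]

Fragment lengths:
  2→8: 6 bp
  8→14: 6 bp
  14→24: 10 bp
  24→31: 7 bp
  31→43: 12 bp
  43→55: 12 bp
  55→65: 10 bp
  65→72: 7 bp
  72→77: 5 bp
  77→85: 8 bp
  85→98: 13 bp
  98→99: 1 bp
  99→105: 6 bp
  105→110: 5 bp
  110→122: 12 bp
  122→141: 19 bp
  141→150: 9 bp
  150→164: 14 bp
  164→178: 14 bp
  178→181: 3 bp
  181→187: 6 bp
  187→197: 10 bp
  197→207: 10 bp
  207→213: 6 bp
  213→2 (wrap): 227-213+2 = 16 bp

[1,3,5,5,6,6,6,6,6,7,7,8,9,10,10,10,10,12,12,12,13,14,14,16,19]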